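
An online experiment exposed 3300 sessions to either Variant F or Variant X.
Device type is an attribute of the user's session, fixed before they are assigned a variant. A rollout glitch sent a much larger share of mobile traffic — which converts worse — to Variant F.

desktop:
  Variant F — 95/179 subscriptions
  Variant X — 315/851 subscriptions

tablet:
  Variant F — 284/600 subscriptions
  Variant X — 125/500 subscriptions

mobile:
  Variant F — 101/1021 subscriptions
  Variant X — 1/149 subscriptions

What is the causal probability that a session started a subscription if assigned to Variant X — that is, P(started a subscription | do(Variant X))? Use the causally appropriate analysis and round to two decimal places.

Device type satisfies the back-door criterion: it is not a descendant of the variant, and it blocks the spurious path from variant to outcome. Adjusting for it (i.e., using the within-device type rates) gives the causal effect.
Standardising Variant X to the population device type mix: 0.312·315/851 + 0.333·125/500 + 0.355·1/149 = 0.201.

0.20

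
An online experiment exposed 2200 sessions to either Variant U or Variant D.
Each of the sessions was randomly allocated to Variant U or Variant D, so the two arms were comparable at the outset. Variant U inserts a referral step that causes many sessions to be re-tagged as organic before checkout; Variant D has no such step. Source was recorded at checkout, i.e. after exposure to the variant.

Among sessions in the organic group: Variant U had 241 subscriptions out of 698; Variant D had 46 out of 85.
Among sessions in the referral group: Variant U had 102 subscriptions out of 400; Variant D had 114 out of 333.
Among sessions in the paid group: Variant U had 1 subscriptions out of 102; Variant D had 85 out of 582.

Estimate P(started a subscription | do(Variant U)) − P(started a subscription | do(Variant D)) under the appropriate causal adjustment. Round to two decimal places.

Variant D is higher inside every traffic source stratum but Variant U is higher in aggregate. Whether to stratify depends on how traffic source relates to the variant.
Traffic source is downstream of the variant. One should not condition on a consequence of treatment, so the overall rates are the right comparison.
The causal difference is the pooled difference: 0.287 − 0.245 = +0.042.

+0.04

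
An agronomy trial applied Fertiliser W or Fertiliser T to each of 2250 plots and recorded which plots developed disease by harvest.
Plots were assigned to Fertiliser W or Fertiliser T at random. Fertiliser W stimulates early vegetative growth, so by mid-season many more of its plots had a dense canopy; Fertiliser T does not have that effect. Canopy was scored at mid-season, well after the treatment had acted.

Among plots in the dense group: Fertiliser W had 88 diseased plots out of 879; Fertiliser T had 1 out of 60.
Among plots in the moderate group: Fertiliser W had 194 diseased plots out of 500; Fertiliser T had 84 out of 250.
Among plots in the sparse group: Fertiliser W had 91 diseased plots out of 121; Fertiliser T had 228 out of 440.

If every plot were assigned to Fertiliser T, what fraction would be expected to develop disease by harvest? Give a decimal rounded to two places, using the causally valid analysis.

Because the fertiliser influences mid-season canopy, mid-season canopy is a post-treatment mediator, not a confounder. Stratifying on it would bias the estimate; the causal effect is the crude pooled difference.
So P(outcome | do(Fertiliser T)) is just the pooled rate for Fertiliser T: 313/750 = 0.417.

0.42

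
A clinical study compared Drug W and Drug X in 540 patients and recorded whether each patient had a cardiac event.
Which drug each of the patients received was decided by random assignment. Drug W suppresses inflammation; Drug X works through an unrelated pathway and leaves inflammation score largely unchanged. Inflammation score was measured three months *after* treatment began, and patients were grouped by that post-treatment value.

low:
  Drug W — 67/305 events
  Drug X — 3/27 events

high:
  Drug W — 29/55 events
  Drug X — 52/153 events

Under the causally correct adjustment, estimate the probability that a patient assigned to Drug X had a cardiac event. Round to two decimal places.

Inflammation score lies on the pathway drug → inflammation score → outcome, so adjusting for it blocks the indirect effect. For the total causal effect of drug, use the unadjusted pooled rates.
So P(outcome | do(Drug X)) is just the pooled rate for Drug X: 55/180 = 0.306.

0.31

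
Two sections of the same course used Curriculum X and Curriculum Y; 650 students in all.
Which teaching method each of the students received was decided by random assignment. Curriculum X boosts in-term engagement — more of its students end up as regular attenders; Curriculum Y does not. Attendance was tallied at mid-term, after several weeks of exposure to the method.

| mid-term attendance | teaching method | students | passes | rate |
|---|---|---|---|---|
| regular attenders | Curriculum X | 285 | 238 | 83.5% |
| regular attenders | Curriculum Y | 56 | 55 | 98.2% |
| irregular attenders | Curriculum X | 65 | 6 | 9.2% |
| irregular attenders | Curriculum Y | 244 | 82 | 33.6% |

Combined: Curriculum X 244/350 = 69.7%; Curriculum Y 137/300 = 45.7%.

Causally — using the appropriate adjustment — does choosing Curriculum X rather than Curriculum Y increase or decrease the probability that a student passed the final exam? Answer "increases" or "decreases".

Curriculum Y is higher inside every mid-term attendance stratum but Curriculum X is higher in aggregate. Whether to stratify depends on how mid-term attendance relates to the teaching method.
The distribution of mid-term attendance is itself part of what the teaching method does — it is an intermediate outcome. Holding it fixed would remove that part of the effect; the total effect is the pooled difference.
Pooled: Curriculum X 69.7% vs Curriculum Y 45.7%; Curriculum X is higher overall.

increases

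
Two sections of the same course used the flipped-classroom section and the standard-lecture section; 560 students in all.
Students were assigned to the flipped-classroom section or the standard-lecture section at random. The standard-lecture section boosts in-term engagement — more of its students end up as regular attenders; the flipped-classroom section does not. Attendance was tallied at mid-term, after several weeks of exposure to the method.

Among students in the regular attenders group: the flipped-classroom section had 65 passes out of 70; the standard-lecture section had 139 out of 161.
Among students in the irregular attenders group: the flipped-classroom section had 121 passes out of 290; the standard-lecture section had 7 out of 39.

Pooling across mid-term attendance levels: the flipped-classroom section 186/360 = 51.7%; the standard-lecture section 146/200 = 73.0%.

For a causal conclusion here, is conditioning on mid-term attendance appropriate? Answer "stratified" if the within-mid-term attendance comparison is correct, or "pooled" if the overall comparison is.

Mid-term attendance is recorded after the teaching method and is itself shifted by it — it sits on the causal path from teaching method to outcome. Conditioning on a mediator would strip out part of the effect we want; the pooled comparison gives the total causal effect.
Pooled: the flipped-classroom section 51.7% vs the standard-lecture section 73.0%; the standard-lecture section is higher overall.

pooled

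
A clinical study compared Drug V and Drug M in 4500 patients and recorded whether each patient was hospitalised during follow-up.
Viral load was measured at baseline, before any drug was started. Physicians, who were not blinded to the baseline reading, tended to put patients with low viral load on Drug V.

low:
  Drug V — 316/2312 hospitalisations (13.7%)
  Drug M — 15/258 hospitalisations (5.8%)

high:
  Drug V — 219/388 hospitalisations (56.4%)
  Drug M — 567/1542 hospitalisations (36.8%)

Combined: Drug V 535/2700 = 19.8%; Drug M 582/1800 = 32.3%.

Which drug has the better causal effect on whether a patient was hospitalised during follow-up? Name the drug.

Drug M

Nothing the drug does changes viral load; the imbalance is an allocation artefact. With viral load also predicting the outcome, the pooled figure is confounded, and the within-stratum comparison is the causal one.
Within each level — low: 13.7% vs 5.8%; high: 56.4% vs 36.8% — Drug M is lower every time.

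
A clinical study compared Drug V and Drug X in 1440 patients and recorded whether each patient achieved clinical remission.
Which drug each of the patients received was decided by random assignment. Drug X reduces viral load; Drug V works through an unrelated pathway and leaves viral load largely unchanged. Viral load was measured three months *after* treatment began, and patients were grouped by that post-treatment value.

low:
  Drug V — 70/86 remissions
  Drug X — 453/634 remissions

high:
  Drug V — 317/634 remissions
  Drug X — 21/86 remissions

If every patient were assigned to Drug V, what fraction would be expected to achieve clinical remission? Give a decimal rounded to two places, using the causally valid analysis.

0.54

Because the drug influences viral load, viral load is a post-treatment mediator, not a confounder. Stratifying on it would bias the estimate; the causal effect is the crude pooled difference.
So P(outcome | do(Drug V)) is just the pooled rate for Drug V: 387/720 = 0.537.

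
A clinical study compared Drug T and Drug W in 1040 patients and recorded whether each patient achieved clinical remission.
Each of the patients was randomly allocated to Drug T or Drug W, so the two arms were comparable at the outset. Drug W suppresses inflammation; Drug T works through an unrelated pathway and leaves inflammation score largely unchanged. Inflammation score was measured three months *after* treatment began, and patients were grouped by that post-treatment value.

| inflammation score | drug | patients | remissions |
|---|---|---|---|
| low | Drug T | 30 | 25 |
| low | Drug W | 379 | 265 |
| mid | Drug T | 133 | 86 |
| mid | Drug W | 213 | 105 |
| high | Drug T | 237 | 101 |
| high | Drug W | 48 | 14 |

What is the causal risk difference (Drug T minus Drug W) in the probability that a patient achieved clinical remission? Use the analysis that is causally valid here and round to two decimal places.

Inflammation score is recorded after the drug and is itself shifted by it — it sits on the causal path from drug to outcome. Conditioning on a mediator would strip out part of the effect we want; the pooled comparison gives the total causal effect.
The causal difference is the pooled difference: 0.530 − 0.600 = -0.070.

-0.07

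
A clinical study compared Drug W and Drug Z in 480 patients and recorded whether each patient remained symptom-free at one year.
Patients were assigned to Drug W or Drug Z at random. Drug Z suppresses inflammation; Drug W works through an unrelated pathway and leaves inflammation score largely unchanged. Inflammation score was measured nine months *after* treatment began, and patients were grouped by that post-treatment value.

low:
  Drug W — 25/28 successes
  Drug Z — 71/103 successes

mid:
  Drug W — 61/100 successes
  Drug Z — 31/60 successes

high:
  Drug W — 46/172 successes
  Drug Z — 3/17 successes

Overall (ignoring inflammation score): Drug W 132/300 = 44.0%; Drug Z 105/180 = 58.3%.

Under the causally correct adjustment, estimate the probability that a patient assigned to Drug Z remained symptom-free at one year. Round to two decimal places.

The inflammation score-specific comparison favours Drug W throughout, but the pooled figures favour Drug Z. The question is whether to condition on inflammation score.
Inflammation score is recorded after the drug and is itself shifted by it — it sits on the causal path from drug to outcome. Conditioning on a mediator would strip out part of the effect we want; the pooled comparison gives the total causal effect.
So P(outcome | do(Drug Z)) is just the pooled rate for Drug Z: 105/180 = 0.583.

0.58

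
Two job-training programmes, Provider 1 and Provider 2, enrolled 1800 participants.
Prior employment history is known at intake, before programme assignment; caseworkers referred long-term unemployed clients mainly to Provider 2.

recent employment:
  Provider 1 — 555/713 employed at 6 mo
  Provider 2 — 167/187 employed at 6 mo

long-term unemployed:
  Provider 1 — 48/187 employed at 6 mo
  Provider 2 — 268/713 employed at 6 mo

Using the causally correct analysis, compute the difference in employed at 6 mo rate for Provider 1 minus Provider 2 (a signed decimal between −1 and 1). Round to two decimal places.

-0.12

Provider 2 is higher inside every prior employment history stratum but Provider 1 is higher in aggregate. Whether to stratify depends on how prior employment history relates to the programme.
The imbalance in prior employment history arose from how participants were allocated, not from anything the programme did; and prior employment history independently affects the outcome. The pooled gap is confounded — condition on prior employment history.
Adjusting over the population distribution of prior employment history: 0.500·(0.778−0.893) + 0.500·(0.257−0.376) = -0.117.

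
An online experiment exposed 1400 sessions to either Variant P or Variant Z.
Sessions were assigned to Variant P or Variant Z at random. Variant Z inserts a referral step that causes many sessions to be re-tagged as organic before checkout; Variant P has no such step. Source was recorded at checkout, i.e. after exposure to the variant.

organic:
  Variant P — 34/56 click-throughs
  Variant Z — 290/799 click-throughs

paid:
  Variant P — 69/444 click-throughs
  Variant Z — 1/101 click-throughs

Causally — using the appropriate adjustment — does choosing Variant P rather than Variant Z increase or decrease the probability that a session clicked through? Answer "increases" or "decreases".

decreases

Within every traffic source level Variant P has the higher rate, yet pooled Variant Z does — Simpson's reversal.
Traffic source lies on the pathway variant → traffic source → outcome, so adjusting for it blocks the indirect effect. For the total causal effect of variant, use the unadjusted pooled rates.
Pooled: Variant P 20.6% vs Variant Z 32.3%; Variant Z is higher overall.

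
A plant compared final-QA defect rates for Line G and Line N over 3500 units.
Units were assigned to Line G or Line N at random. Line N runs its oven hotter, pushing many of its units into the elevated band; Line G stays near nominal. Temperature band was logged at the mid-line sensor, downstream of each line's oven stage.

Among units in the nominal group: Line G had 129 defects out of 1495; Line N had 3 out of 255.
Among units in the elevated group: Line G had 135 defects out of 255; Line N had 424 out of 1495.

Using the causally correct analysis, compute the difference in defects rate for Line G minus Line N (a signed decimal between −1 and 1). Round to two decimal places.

In-process temperature band here is a post-treatment variable shaped by the line; conditioning on it would introduce bias rather than remove it. The overall comparison is the causal one.
The causal difference is the pooled difference: 0.151 − 0.244 = -0.093.

-0.09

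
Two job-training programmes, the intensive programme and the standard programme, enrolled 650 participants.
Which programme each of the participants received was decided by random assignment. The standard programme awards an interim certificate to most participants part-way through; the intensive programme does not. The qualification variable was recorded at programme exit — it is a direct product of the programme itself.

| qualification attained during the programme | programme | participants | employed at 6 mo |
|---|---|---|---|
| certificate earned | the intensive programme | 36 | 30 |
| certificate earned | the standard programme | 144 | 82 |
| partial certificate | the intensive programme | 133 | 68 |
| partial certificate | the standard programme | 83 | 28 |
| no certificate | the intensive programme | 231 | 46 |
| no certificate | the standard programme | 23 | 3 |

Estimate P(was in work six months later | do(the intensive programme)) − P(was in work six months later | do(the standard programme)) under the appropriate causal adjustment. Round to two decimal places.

-0.09

The qualification attained during the programme-specific comparison favours the intensive programme throughout, but the pooled figures favour the standard programme. The question is whether to condition on qualification attained during the programme.
The distribution of qualification attained during the programme is itself part of what the programme does — it is an intermediate outcome. Holding it fixed would remove that part of the effect; the total effect is the pooled difference.
The causal difference is the pooled difference: 0.360 − 0.452 = -0.092.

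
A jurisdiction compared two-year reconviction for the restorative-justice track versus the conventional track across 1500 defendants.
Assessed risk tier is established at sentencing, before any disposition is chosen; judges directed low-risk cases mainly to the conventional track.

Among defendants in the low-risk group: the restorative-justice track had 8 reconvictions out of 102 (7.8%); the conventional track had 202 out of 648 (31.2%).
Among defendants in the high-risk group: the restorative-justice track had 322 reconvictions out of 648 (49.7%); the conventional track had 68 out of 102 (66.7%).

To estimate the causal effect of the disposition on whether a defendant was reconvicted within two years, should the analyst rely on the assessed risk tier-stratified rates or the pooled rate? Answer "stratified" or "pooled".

The assessed risk tier-specific comparison favours the restorative-justice track throughout, but the pooled figures favour the conventional track. The question is whether to condition on assessed risk tier.
Since assessed risk tier is a pre-existing factor (not a product of the disposition) and it affects the outcome on its own, it is a confounder. The stratified rates, not the pooled rate, identify the causal effect.
Within each level — low-risk: 7.8% vs 31.2%; high-risk: 49.7% vs 66.7% — the restorative-justice track is lower every time.

stratified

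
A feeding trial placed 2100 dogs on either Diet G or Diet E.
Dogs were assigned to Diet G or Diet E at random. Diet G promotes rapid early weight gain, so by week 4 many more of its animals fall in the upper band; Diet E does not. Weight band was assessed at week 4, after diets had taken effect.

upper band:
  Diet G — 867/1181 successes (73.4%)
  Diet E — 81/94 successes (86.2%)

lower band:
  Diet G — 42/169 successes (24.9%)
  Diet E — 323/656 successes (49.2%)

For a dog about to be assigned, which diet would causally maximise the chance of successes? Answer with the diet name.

Diet G

Week-4 weight band is downstream of the diet. One should not condition on a consequence of treatment, so the overall rates are the right comparison.
Pooled: Diet G 67.3% vs Diet E 53.9%; Diet G is higher overall.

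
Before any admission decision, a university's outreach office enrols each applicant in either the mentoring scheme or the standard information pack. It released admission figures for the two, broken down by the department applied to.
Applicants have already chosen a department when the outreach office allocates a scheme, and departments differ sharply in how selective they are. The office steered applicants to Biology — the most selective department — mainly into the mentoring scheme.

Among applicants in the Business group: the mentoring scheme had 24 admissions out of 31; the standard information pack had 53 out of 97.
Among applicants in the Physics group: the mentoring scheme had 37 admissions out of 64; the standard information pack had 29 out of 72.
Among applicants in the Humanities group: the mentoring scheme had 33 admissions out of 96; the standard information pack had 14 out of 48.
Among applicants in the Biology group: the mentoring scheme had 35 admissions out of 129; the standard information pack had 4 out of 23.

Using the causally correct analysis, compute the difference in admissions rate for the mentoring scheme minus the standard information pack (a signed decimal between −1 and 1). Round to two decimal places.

+0.13

Within every department level the mentoring scheme has the higher rate, yet pooled the standard information pack does — Simpson's reversal.
Nothing the outreach scheme does changes department; the imbalance is an allocation artefact. With department also predicting the outcome, the pooled figure is confounded, and the within-stratum comparison is the causal one.
Adjusting over the population distribution of department: 0.229·(0.774−0.546) + 0.243·(0.578−0.403) + 0.257·(0.344−0.292) + 0.271·(0.271−0.174) = +0.134.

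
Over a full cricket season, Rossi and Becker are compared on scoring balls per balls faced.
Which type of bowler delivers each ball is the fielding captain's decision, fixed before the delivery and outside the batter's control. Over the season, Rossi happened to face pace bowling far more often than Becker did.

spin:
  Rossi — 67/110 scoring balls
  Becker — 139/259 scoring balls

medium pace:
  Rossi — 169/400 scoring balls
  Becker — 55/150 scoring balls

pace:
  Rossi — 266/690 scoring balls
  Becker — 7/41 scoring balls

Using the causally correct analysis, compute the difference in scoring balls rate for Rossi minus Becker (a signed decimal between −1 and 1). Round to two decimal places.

Within every bowling type level Rossi has the higher rate, yet pooled Becker does — Simpson's reversal.
Here bowling type is a common cause — it drives both which player a case falls under and the outcome. The crude comparison mixes populations; the stratum-specific rates are the causally relevant ones.
Adjusting over the population distribution of bowling type: 0.224·(0.609−0.537) + 0.333·(0.422−0.367) + 0.443·(0.386−0.171) = +0.130.

+0.13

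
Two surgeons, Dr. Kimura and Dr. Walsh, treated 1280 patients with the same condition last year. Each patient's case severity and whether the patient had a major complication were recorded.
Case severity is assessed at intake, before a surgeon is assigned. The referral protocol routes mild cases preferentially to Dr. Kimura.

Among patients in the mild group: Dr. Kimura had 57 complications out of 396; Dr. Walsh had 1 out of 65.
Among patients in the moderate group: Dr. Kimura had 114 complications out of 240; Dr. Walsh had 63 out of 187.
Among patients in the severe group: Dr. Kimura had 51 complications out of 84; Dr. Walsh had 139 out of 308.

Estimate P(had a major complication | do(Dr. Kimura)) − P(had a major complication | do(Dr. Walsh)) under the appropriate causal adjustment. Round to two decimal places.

The case severity-specific comparison favours Dr. Walsh throughout, but the pooled figures favour Dr. Kimura. The question is whether to condition on case severity.
Since case severity is a pre-existing factor (not a product of the surgeon) and it affects the outcome on its own, it is a confounder. The stratified rates, not the pooled rate, identify the causal effect.
Adjusting over the population distribution of case severity: 0.360·(0.144−0.015) + 0.334·(0.475−0.337) + 0.306·(0.607−0.451) = +0.140.

+0.14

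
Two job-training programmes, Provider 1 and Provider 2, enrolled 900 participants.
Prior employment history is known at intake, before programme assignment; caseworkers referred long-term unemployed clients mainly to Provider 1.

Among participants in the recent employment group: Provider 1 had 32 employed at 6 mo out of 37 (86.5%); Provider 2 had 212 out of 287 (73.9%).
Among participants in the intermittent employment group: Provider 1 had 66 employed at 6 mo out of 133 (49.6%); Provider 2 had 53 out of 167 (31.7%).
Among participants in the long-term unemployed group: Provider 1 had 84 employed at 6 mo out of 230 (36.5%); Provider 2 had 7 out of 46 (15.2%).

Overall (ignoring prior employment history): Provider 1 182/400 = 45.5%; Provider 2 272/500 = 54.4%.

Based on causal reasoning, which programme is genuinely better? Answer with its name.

Provider 1

Nothing the programme does changes prior employment history; the imbalance is an allocation artefact. With prior employment history also predicting the outcome, the pooled figure is confounded, and the within-stratum comparison is the causal one.
Within each level — recent employment: 86.5% vs 73.9%; intermittent employment: 49.6% vs 31.7%; long-term unemployed: 36.5% vs 15.2% — Provider 1 is higher every time.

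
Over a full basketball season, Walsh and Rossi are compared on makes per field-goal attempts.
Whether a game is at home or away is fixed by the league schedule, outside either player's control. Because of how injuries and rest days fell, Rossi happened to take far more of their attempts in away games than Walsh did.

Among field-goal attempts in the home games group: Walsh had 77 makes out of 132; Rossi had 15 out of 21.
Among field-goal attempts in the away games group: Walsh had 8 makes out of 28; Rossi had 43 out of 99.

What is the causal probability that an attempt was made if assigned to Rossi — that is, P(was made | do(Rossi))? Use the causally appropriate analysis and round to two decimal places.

0.59

The imbalance in game venue arose from how field-goal attempts were allocated, not from anything the player did; and game venue independently affects the outcome. The pooled gap is confounded — condition on game venue.
Standardising Rossi to the population game venue mix: 0.546·15/21 + 0.454·43/99 = 0.587.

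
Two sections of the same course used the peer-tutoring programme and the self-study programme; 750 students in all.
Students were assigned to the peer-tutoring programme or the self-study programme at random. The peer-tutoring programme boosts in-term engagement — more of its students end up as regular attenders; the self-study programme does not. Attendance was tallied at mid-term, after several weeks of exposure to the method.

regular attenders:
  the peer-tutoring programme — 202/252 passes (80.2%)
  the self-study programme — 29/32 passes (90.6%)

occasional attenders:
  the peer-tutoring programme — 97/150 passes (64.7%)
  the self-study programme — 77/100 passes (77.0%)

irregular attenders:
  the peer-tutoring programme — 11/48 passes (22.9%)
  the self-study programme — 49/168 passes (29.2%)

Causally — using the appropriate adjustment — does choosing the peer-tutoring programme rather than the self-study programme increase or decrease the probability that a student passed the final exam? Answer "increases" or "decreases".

The distribution of mid-term attendance is itself part of what the teaching method does — it is an intermediate outcome. Holding it fixed would remove that part of the effect; the total effect is the pooled difference.
Pooled: the peer-tutoring programme 68.9% vs the self-study programme 51.7%; the peer-tutoring programme is higher overall.

increases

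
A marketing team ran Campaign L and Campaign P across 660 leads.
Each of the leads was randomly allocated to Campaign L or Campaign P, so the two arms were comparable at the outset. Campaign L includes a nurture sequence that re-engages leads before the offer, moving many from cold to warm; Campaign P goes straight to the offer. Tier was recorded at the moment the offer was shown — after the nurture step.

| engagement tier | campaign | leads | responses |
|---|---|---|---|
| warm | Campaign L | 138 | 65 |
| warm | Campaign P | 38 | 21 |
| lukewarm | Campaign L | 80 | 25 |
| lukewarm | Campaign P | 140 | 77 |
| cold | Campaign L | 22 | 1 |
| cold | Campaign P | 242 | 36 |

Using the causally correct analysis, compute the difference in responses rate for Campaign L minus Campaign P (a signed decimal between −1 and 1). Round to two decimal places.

Because the campaign influences engagement tier, engagement tier is a post-treatment mediator, not a confounder. Stratifying on it would bias the estimate; the causal effect is the crude pooled difference.
The causal difference is the pooled difference: 0.379 − 0.319 = +0.060.

+0.06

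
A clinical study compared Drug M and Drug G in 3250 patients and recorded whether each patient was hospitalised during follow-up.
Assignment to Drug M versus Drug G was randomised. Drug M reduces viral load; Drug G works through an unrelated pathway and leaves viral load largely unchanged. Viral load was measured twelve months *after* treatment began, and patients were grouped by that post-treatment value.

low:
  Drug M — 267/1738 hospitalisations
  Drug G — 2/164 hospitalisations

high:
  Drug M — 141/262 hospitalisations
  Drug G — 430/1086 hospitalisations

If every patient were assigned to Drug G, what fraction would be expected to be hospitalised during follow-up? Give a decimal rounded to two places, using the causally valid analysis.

Stratifying would compare drugs among patients the drugs themselves sorted into viral load groups — a form of selection on an intermediate. The unconditioned pooled rates give the total causal effect.
So P(outcome | do(Drug G)) is just the pooled rate for Drug G: 432/1250 = 0.346.

0.35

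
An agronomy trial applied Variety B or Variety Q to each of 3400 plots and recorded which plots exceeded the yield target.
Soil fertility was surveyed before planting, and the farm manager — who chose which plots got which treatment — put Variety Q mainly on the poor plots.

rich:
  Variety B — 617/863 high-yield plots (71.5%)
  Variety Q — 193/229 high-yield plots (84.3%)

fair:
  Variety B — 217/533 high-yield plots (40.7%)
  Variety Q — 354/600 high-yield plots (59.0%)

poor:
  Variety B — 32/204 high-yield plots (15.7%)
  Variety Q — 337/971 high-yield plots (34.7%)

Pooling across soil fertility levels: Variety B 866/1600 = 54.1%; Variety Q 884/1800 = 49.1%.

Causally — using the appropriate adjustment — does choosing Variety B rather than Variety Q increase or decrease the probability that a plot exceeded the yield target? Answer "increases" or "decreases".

decreases

The soil fertility-specific comparison favours Variety Q throughout, but the pooled figures favour Variety B. The question is whether to condition on soil fertility.
Soil fertility satisfies the back-door criterion: it is not a descendant of the variety, and it blocks the spurious path from variety to outcome. Adjusting for it (i.e., using the within-soil fertility rates) gives the causal effect.
Within each level — rich: 71.5% vs 84.3%; fair: 40.7% vs 59.0%; poor: 15.7% vs 34.7% — Variety Q is higher every time.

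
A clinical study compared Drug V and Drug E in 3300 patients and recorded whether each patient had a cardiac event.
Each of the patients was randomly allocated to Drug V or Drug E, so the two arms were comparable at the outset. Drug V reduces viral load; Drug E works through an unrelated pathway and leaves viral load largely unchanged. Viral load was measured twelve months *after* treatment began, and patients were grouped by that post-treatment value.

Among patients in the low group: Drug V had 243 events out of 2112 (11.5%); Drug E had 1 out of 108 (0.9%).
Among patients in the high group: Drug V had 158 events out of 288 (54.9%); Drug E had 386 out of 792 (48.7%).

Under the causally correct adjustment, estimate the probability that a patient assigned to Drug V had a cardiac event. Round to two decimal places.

0.17

Drug E is lower inside every viral load stratum but Drug V is lower in aggregate. Whether to stratify depends on how viral load relates to the drug.
Viral load lies on the pathway drug → viral load → outcome, so adjusting for it blocks the indirect effect. For the total causal effect of drug, use the unadjusted pooled rates.
So P(outcome | do(Drug V)) is just the pooled rate for Drug V: 401/2400 = 0.167.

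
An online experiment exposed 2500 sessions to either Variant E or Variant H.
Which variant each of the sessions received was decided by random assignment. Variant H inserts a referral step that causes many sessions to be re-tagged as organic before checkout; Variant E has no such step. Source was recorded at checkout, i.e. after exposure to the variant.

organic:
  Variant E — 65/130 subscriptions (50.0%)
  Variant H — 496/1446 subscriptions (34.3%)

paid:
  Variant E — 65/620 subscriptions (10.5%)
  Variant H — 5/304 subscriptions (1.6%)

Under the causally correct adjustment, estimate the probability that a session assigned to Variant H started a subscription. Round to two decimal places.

0.29

The stratified and pooled comparisons disagree (Variant E wins within each traffic source; Variant H wins overall), so the answer turns on the causal role of traffic source.
The distribution of traffic source is itself part of what the variant does — it is an intermediate outcome. Holding it fixed would remove that part of the effect; the total effect is the pooled difference.
So P(outcome | do(Variant H)) is just the pooled rate for Variant H: 501/1750 = 0.286.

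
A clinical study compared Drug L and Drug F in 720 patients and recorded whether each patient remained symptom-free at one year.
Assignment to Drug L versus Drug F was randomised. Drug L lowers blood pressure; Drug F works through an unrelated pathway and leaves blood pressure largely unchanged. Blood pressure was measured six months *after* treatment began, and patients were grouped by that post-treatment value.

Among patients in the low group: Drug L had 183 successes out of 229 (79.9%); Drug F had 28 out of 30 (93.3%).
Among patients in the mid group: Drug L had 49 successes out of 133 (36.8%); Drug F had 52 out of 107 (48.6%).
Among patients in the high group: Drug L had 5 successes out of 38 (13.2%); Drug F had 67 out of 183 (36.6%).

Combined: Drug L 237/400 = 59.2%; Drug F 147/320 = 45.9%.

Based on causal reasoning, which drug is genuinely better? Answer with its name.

Blood pressure lies on the pathway drug → blood pressure → outcome, so adjusting for it blocks the indirect effect. For the total causal effect of drug, use the unadjusted pooled rates.
Pooled: Drug L 59.2% vs Drug F 45.9%; Drug L is higher overall.

Drug L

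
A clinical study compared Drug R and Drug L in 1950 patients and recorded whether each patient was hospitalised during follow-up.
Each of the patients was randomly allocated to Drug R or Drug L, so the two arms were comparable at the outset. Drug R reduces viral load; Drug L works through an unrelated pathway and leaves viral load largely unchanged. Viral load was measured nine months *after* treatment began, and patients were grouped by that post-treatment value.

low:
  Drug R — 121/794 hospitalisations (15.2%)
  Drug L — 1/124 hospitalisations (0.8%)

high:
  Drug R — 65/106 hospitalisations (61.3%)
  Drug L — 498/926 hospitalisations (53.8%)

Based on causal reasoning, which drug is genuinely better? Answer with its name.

Drug R

The stratified and pooled comparisons disagree (Drug L wins within each viral load; Drug R wins overall), so the answer turns on the causal role of viral load.
Viral load is recorded after the drug and is itself shifted by it — it sits on the causal path from drug to outcome. Conditioning on a mediator would strip out part of the effect we want; the pooled comparison gives the total causal effect.
Pooled: Drug R 20.7% vs Drug L 47.5%; Drug R is lower overall.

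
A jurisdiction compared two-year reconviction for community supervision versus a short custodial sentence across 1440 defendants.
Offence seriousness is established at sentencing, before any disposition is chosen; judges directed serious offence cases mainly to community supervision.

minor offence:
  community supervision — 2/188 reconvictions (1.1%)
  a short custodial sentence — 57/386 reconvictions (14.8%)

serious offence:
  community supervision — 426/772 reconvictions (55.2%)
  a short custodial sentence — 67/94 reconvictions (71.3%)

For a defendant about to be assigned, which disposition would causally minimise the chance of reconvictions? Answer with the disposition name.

The offence seriousness-specific comparison favours community supervision throughout, but the pooled figures favour a short custodial sentence. The question is whether to condition on offence seriousness.
Offence seriousness differs across dispositions for reasons unrelated to any effect of the disposition itself, and it separately predicts the outcome — a classic confounder. We must compare within offence seriousness levels.
Within each level — minor offence: 1.1% vs 14.8%; serious offence: 55.2% vs 71.3% — community supervision is lower every time.

community supervision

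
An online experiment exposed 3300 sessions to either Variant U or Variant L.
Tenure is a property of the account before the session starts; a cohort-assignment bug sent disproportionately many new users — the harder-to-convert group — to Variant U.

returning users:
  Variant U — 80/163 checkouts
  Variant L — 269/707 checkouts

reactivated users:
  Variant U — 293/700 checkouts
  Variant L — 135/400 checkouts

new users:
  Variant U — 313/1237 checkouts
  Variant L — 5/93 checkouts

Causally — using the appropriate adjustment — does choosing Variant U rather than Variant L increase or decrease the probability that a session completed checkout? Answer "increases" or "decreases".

User tenure satisfies the back-door criterion: it is not a descendant of the variant, and it blocks the spurious path from variant to outcome. Adjusting for it (i.e., using the within-user tenure rates) gives the causal effect.
Within each level — returning users: 49.1% vs 38.0%; reactivated users: 41.9% vs 33.8%; new users: 25.3% vs 5.4% — Variant U is higher every time.

increases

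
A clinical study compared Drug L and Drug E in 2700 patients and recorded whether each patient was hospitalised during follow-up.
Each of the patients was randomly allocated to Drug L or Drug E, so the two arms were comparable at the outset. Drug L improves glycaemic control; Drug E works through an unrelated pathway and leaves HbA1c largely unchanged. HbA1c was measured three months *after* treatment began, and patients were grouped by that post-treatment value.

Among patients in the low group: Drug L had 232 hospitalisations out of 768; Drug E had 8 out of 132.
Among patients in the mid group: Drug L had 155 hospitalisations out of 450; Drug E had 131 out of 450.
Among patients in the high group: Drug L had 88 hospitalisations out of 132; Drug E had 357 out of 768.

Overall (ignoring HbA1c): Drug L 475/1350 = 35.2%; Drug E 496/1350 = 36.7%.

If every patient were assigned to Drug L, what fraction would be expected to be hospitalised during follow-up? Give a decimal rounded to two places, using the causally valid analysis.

0.35

Within every HbA1c level Drug E has the lower rate, yet pooled Drug L does — Simpson's reversal.
Stratifying would compare drugs among patients the drugs themselves sorted into HbA1c groups — a form of selection on an intermediate. The unconditioned pooled rates give the total causal effect.
So P(outcome | do(Drug L)) is just the pooled rate for Drug L: 475/1350 = 0.352.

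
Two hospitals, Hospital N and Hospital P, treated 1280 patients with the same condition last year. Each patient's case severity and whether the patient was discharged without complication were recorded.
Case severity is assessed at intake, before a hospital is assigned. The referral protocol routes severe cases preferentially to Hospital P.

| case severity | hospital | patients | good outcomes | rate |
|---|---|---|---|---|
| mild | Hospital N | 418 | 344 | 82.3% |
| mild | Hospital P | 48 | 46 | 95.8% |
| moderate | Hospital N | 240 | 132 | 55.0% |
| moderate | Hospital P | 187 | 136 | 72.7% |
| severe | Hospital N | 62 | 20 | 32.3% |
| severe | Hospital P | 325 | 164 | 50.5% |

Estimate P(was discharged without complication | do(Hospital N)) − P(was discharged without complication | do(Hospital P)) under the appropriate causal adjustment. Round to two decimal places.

Case severity is set before the hospital has any effect — it is not caused by the hospital — and it independently drives the outcome. That makes it a confounder, so the causal comparison is within case severity levels.
Adjusting over the population distribution of case severity: 0.364·(0.823−0.958) + 0.334·(0.550−0.727) + 0.302·(0.323−0.505) = -0.163.

-0.16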